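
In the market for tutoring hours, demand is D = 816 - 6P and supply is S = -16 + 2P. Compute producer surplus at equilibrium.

Equilibrium: 816 - 6P = -16 + 2P gives P* = 104, Q* = 192.
Supply starts at P = 8 (where S = 0).
PS = ½(104 − 8)(192) = 9216.

Producer surplus = 9216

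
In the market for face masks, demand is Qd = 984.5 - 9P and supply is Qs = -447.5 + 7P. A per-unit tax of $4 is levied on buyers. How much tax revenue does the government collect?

Pre-tax equilibrium: P* = 89.5, Q* = 179.
Tax on buyers shifts demand to Qd = 984.5 − 9(P + 4) = 948.5 - 9P.
948.5 - 9P = -447.5 + 7P gives seller price Ps = 87.25; buyers pay Pb = 87.25 + 4 = 91.25.
New quantity: Q = 984.5 − 9(91.25) = 163.25.
Revenue = 4 × 163.25 = 653.

Tax revenue = 653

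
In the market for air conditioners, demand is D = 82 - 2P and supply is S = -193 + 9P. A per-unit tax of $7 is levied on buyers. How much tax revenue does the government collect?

Pre-tax equilibrium: P* = 25, Q* = 32.
Tax on buyers shifts demand to D = 82 − 2(P + 7) = 68 - 2P.
68 - 2P = -193 + 9P gives seller price Ps = 261/11; buyers pay Pb = 261/11 + 7 = 338/11.
New quantity: Q = 82 − 2(338/11) = 226/11.
Revenue = 7 × 226/11 = 1582/11.

Tax revenue = 1582/11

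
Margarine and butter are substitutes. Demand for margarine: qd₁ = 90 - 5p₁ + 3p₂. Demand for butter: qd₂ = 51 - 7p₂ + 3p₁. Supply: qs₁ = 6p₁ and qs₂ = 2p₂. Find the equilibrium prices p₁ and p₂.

Market 1: 90 - 5p₁ + 3p₂ = 6p₁ → 11p₁ - 3p₂ = 90.
Market 2: 9p₂ - 3p₁ = 51.
Eliminating p₂: 9×(1) + 3×(2) gives 90p₁ = 963, so p₁ = 10.7.
Back-substitute into (2): p₂ = (51 + 3×10.7) / 9 = 277/30.

p₁ = 10.7, p₂ = 277/30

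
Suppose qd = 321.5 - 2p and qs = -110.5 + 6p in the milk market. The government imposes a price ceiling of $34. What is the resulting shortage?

Equilibrium price would be p* = 54, so the ceiling at 34 binds.
At p = 34: qd = 321.5 − 2(34) = 253.5, qs = -110.5 + 6(34) = 93.5.
Shortage = 253.5 − 93.5 = 160.

Shortage = 160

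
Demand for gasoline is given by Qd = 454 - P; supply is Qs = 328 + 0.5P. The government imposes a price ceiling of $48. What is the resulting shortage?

Equilibrium price would be P* = 84, so the ceiling at 48 binds.
At P = 48: Qd = 454 − 1(48) = 406, Qs = 328 + 0.5(48) = 352.
Shortage = 406 − 352 = 54.

Shortage = 54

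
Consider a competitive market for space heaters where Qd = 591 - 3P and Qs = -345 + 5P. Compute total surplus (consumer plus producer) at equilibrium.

Equilibrium: 591 - 3P = -345 + 5P gives P* = 117, Q* = 240.
Demand choke price: P = 197; supply starts at P = 69.
CS = ½(197 − 117)(240) = 9600; PS = ½(117 − 69)(240) = 5760.

Total surplus = 15360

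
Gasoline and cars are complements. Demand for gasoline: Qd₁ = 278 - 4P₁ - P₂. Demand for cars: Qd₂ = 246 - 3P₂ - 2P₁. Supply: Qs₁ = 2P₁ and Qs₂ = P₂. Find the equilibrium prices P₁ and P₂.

P₁ = 433/11, P₂ = 460/11

Market 1: 278 - 4P₁ - P₂ = 2P₁ → 6P₁ + P₂ = 278.
Market 2: 4P₂ + 2P₁ = 246.
Eliminating P₂: 4×(1) − 1×(2) gives 22P₁ = 866, so P₁ = 433/11.
Back-substitute into (2): P₂ = (246 − 2×433/11) / 4 = 460/11.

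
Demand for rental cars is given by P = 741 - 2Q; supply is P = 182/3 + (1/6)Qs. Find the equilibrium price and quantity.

Set the two price expressions equal: 741 - 2Q = 182/3 + (1/6)Q.
2041/3 = (13/6)Q, so Q* = 314.
P* = 741 − (2)(314) = 113.

P* = 113, Q* = 314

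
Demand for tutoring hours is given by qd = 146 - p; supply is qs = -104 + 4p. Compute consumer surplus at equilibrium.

Consumer surplus = 4608

Equilibrium: 146 - p = -104 + 4p gives p* = 50, q* = 96.
Demand choke price (qd = 0): p = 146.
CS = ½(146 − 50)(96) = 4608.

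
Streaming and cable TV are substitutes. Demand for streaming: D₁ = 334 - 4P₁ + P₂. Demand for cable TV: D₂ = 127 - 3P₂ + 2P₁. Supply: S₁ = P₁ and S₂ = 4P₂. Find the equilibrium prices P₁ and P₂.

Market 1: 334 - 4P₁ + P₂ = P₁ → 5P₁ - P₂ = 334.
Market 2: 7P₂ - 2P₁ = 127.
Eliminating P₂: 7×(1) + 1×(2) gives 33P₁ = 2465, so P₁ = 2465/33.
Back-substitute into (2): P₂ = (127 + 2×2465/33) / 7 = 1303/33.

P₁ = 2465/33, P₂ = 1303/33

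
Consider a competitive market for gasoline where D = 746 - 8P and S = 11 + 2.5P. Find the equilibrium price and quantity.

P* = 70, Q* = 186

Set D = S: 746 - 8P = 11 + 2.5P.
735 = 10.5P, so P* = 70.
Q* = 746 − 8(70) = 186.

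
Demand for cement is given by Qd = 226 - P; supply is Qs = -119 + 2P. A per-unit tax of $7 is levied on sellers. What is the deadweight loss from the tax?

Pre-tax equilibrium: P* = 115, Q* = 111.
Tax on sellers shifts supply to Qs = -119 + 2(P − 7) = -133 + 2P.
226 - P = -133 + 2P gives buyer price Pb = 359/3; sellers receive Ps = 359/3 − 7 = 338/3.
New quantity: Q = 226 − 1(359/3) = 319/3.
DWL = ½ × 7 × (111 − 319/3) = 49/3.

Deadweight loss = 49/3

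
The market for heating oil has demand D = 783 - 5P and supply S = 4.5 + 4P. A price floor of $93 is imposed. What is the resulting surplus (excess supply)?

Surplus = 58.5

Equilibrium price would be P* = 86.5, so the floor at 93 binds.
At P = 93: D = 318, S = 376.5.
Surplus = 376.5 − 318 = 58.5.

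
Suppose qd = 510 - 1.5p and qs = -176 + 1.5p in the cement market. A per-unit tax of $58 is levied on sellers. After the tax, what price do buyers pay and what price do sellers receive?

Pre-tax equilibrium: p* = 686/3, q* = 167.
Tax on sellers shifts supply to qs = -176 + 1.5(p − 58) = -263 + 1.5p.
510 - 1.5p = -263 + 1.5p gives buyer price pb = 773/3; sellers receive ps = 773/3 − 58 = 599/3.
New quantity: q = 510 − 1.5(773/3) = 123.5.

Buyers pay 773/3, sellers receive 599/3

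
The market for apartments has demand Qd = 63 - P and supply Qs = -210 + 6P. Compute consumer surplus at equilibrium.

Equilibrium: 63 - P = -210 + 6P gives P* = 39, Q* = 24.
Demand choke price (Qd = 0): P = 63.
CS = ½(63 − 39)(24) = 288.

Consumer surplus = 288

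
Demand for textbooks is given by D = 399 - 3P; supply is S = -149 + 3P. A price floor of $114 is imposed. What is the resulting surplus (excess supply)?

Surplus = 136

Equilibrium price would be P* = 274/3, so the floor at 114 binds.
At P = 114: D = 57, S = 193.
Surplus = 193 − 57 = 136.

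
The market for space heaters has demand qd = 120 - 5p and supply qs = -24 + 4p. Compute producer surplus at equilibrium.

Producer surplus = 200

Equilibrium: 120 - 5p = -24 + 4p gives p* = 16, q* = 40.
Supply starts at p = 6 (where qs = 0).
PS = ½(16 − 6)(40) = 200.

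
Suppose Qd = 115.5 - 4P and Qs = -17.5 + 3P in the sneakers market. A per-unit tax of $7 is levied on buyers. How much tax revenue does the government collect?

Pre-tax equilibrium: P* = 19, Q* = 39.5.
Tax on buyers shifts demand to Qd = 115.5 − 4(P + 7) = 87.5 - 4P.
87.5 - 4P = -17.5 + 3P gives seller price Ps = 15; buyers pay Pb = 15 + 7 = 22.
New quantity: Q = 115.5 − 4(22) = 27.5.
Revenue = 7 × 27.5 = 192.5.

Tax revenue = 192.5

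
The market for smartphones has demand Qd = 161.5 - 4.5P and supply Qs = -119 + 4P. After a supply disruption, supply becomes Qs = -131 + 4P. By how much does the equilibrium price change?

Original equilibrium: P* = 33, Q* = 13.
New equilibrium: 161.5 - 4.5P = -131 + 4P, so 292.5 = 8.5P and P' = 585/17; Q' = 161.5 − 4.5(585/17) = 113/17.
Change in price: 585/17 − 33 = 24/17.

ΔP = 24/17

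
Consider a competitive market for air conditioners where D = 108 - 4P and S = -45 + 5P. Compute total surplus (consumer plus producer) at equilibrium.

Equilibrium: 108 - 4P = -45 + 5P gives P* = 17, Q* = 40.
Demand choke price: P = 27; supply starts at P = 9.
CS = ½(27 − 17)(40) = 200; PS = ½(17 − 9)(40) = 160.

Total surplus = 360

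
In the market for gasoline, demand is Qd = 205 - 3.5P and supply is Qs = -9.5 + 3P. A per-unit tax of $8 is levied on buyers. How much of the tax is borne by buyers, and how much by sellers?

Pre-tax equilibrium: P* = 33, Q* = 89.5.
Tax on buyers shifts demand to Qd = 205 − 3.5(P + 8) = 177 - 3.5P.
177 - 3.5P = -9.5 + 3P gives seller price Ps = 373/13; buyers pay Pb = 373/13 + 8 = 477/13.
New quantity: Q = 205 − 3.5(477/13) = 1991/26.
Buyer burden = 477/13 − 33 = 48/13; seller burden = 33 − 373/13 = 56/13.

Buyers bear 48/13, sellers bear 56/13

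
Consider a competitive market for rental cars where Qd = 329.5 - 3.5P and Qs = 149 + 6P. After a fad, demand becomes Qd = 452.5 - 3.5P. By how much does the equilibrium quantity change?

Original equilibrium: P* = 19, Q* = 263.
New equilibrium: 452.5 - 3.5P = 149 + 6P, so 303.5 = 9.5P and P' = 607/19; Q' = 452.5 − 3.5(607/19) = 6473/19.
Change in quantity: 6473/19 − 263 = 1476/19.

ΔQ = 1476/19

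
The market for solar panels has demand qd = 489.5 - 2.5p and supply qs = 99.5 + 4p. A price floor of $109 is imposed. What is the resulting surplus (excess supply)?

Surplus = 318.5

Equilibrium price would be p* = 60, so the floor at 109 binds.
At p = 109: qd = 217, qs = 535.5.
Surplus = 535.5 − 217 = 318.5.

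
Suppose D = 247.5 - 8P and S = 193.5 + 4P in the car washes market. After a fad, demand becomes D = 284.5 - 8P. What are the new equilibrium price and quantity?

Original equilibrium: P* = 4.5, Q* = 211.5.
New equilibrium: 284.5 - 8P = 193.5 + 4P, so 91 = 12P and P' = 91/12; Q' = 284.5 − 8(91/12) = 1343/6.

P' = 91/12, Q' = 1343/6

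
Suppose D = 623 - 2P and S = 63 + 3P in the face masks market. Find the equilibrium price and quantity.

P* = 112, Q* = 399

Set D = S: 623 - 2P = 63 + 3P.
560 = 5P, so P* = 112.
Q* = 623 − 2(112) = 399.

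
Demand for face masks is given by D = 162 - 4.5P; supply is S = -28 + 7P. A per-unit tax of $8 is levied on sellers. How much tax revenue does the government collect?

Tax revenue = 12096/23

Pre-tax equilibrium: P* = 380/23, Q* = 2016/23.
Tax on sellers shifts supply to S = -28 + 7(P − 8) = -84 + 7P.
162 - 4.5P = -84 + 7P gives buyer price Pb = 492/23; sellers receive Ps = 492/23 − 8 = 308/23.
New quantity: Q = 162 − 4.5(492/23) = 1512/23.
Revenue = 8 × 1512/23 = 12096/23.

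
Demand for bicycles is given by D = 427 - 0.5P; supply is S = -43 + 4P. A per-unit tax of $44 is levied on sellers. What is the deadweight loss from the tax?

Deadweight loss = 3872/9

Pre-tax equilibrium: P* = 940/9, Q* = 3373/9.
Tax on sellers shifts supply to S = -43 + 4(P − 44) = -219 + 4P.
427 - 0.5P = -219 + 4P gives buyer price Pb = 1292/9; sellers receive Ps = 1292/9 − 44 = 896/9.
New quantity: Q = 427 − 0.5(1292/9) = 3197/9.
DWL = ½ × 44 × (3373/9 − 3197/9) = 3872/9.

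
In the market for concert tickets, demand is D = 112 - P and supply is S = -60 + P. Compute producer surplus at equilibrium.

Producer surplus = 338

Equilibrium: 112 - P = -60 + P gives P* = 86, Q* = 26.
Supply starts at P = 60 (where S = 0).
PS = ½(86 − 60)(26) = 338.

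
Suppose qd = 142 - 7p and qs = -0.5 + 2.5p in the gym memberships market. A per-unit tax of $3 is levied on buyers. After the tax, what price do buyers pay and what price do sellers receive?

Pre-tax equilibrium: p* = 15, q* = 37.
Tax on buyers shifts demand to qd = 142 − 7(p + 3) = 121 - 7p.
121 - 7p = -0.5 + 2.5p gives seller price ps = 243/19; buyers pay pb = 243/19 + 3 = 300/19.
New quantity: q = 142 − 7(300/19) = 598/19.

Buyers pay 300/19, sellers receive 243/19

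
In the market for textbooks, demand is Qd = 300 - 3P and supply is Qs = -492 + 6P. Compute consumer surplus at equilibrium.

Equilibrium: 300 - 3P = -492 + 6P gives P* = 88, Q* = 36.
Demand choke price (Qd = 0): P = 100.
CS = ½(100 − 88)(36) = 216.

Consumer surplus = 216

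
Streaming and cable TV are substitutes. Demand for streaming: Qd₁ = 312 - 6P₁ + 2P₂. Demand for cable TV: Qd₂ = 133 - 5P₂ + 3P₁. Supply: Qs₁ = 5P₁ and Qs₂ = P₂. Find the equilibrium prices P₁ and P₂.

Market 1: 312 - 6P₁ + 2P₂ = 5P₁ → 11P₁ - 2P₂ = 312.
Market 2: 6P₂ - 3P₁ = 133.
Eliminating P₂: 6×(1) + 2×(2) gives 60P₁ = 2138, so P₁ = 1069/30.
Back-substitute into (2): P₂ = (133 + 3×1069/30) / 6 = 2399/60.

P₁ = 1069/30, P₂ = 2399/60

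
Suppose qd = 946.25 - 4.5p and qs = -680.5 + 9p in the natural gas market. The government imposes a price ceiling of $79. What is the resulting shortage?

Equilibrium price would be p* = 120.5, so the ceiling at 79 binds.
At p = 79: qd = 946.25 − 4.5(79) = 590.75, qs = -680.5 + 9(79) = 30.5.
Shortage = 590.75 − 30.5 = 560.25.

Shortage = 560.25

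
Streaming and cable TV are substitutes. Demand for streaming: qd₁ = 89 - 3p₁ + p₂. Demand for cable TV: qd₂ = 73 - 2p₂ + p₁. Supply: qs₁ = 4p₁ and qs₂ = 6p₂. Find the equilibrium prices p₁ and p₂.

Market 1: 89 - 3p₁ + p₂ = 4p₁ → 7p₁ - p₂ = 89.
Market 2: 8p₂ - p₁ = 73.
Eliminating p₂: 8×(1) + 1×(2) gives 55p₁ = 785, so p₁ = 157/11.
Back-substitute into (2): p₂ = (73 + 1×157/11) / 8 = 120/11.

p₁ = 157/11, p₂ = 120/11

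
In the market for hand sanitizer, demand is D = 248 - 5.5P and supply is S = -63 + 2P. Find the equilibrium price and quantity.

Set D = S: 248 - 5.5P = -63 + 2P.
311 = 7.5P, so P* = 622/15.
Q* = 248 − 5.5(622/15) = 299/15.

P* = 622/15, Q* = 299/15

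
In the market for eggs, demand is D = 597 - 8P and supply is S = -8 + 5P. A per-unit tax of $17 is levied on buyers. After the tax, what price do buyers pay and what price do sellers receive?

Buyers pay 690/13, sellers receive 469/13

Pre-tax equilibrium: P* = 605/13, Q* = 2921/13.
Tax on buyers shifts demand to D = 597 − 8(P + 17) = 461 - 8P.
461 - 8P = -8 + 5P gives seller price Ps = 469/13; buyers pay Pb = 469/13 + 17 = 690/13.
New quantity: Q = 597 − 8(690/13) = 2241/13.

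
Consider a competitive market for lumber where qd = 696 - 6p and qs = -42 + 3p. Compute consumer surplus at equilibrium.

Consumer surplus = 3468

Equilibrium: 696 - 6p = -42 + 3p gives p* = 82, q* = 204.
Demand choke price (qd = 0): p = 116.
CS = ½(116 − 82)(204) = 3468.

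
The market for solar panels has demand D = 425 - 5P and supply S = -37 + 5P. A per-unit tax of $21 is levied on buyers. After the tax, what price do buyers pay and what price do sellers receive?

Pre-tax equilibrium: P* = 46.2, Q* = 194.
Tax on buyers shifts demand to D = 425 − 5(P + 21) = 320 - 5P.
320 - 5P = -37 + 5P gives seller price Ps = 35.7; buyers pay Pb = 35.7 + 21 = 56.7.
New quantity: Q = 425 − 5(56.7) = 141.5.

Buyers pay $56.7, sellers receive $35.7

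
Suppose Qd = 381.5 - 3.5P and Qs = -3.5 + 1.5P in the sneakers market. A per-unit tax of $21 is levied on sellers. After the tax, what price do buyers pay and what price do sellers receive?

Buyers pay $83.3, sellers receive $62.3

Pre-tax equilibrium: P* = 77, Q* = 112.
Tax on sellers shifts supply to Qs = -3.5 + 1.5(P − 21) = -35 + 1.5P.
381.5 - 3.5P = -35 + 1.5P gives buyer price Pb = 83.3; sellers receive Ps = 83.3 − 21 = 62.3.
New quantity: Q = 381.5 − 3.5(83.3) = 89.95.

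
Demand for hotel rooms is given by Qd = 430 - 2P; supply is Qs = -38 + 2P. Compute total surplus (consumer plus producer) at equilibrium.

Total surplus = 19208

Equilibrium: 430 - 2P = -38 + 2P gives P* = 117, Q* = 196.
Demand choke price: P = 215; supply starts at P = 19.
CS = ½(215 − 117)(196) = 9604; PS = ½(117 − 19)(196) = 9604.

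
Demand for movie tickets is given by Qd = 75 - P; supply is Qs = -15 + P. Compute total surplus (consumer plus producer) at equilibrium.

Equilibrium: 75 - P = -15 + P gives P* = 45, Q* = 30.
Demand choke price: P = 75; supply starts at P = 15.
CS = ½(75 − 45)(30) = 450; PS = ½(45 − 15)(30) = 450.

Total surplus = 900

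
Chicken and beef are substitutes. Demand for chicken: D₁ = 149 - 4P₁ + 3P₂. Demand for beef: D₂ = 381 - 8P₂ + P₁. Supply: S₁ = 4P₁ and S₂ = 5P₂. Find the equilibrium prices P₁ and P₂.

P₁ = 3080/101, P₂ = 3197/101

Market 1: 149 - 4P₁ + 3P₂ = 4P₁ → 8P₁ - 3P₂ = 149.
Market 2: 13P₂ - P₁ = 381.
Eliminating P₂: 13×(1) + 3×(2) gives 101P₁ = 3080, so P₁ = 3080/101.
Back-substitute into (2): P₂ = (381 + 1×3080/101) / 13 = 3197/101.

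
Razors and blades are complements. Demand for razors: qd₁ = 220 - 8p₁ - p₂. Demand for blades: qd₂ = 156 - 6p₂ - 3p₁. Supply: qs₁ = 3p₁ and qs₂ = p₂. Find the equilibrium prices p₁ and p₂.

Market 1: 220 - 8p₁ - p₂ = 3p₁ → 11p₁ + p₂ = 220.
Market 2: 7p₂ + 3p₁ = 156.
Eliminating p₂: 7×(1) − 1×(2) gives 74p₁ = 1384, so p₁ = 692/37.
Back-substitute into (2): p₂ = (156 − 3×692/37) / 7 = 528/37.

p₁ = 692/37, p₂ = 528/37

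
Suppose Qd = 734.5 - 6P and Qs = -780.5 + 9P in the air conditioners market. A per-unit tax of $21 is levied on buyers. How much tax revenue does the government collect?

Pre-tax equilibrium: P* = 101, Q* = 128.5.
Tax on buyers shifts demand to Qd = 734.5 − 6(P + 21) = 608.5 - 6P.
608.5 - 6P = -780.5 + 9P gives seller price Ps = 92.6; buyers pay Pb = 92.6 + 21 = 113.6.
New quantity: Q = 734.5 − 6(113.6) = 52.9.
Revenue = 21 × 52.9 = 1110.9.

Tax revenue = 1110.9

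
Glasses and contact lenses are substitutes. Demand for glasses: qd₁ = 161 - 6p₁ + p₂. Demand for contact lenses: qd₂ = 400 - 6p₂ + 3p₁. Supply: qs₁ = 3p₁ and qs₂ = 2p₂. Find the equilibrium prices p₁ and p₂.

Market 1: 161 - 6p₁ + p₂ = 3p₁ → 9p₁ - p₂ = 161.
Market 2: 8p₂ - 3p₁ = 400.
Eliminating p₂: 8×(1) + 1×(2) gives 69p₁ = 1688, so p₁ = 1688/69.
Back-substitute into (2): p₂ = (400 + 3×1688/69) / 8 = 1361/23.

p₁ = 1688/69, p₂ = 1361/23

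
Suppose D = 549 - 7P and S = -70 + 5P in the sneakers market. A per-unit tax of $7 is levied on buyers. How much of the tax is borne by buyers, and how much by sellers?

Buyers bear 35/12, sellers bear 49/12

Pre-tax equilibrium: P* = 619/12, Q* = 2255/12.
Tax on buyers shifts demand to D = 549 − 7(P + 7) = 500 - 7P.
500 - 7P = -70 + 5P gives seller price Ps = 47.5; buyers pay Pb = 47.5 + 7 = 54.5.
New quantity: Q = 549 − 7(54.5) = 167.5.
Buyer burden = 54.5 − 619/12 = 35/12; seller burden = 619/12 − 47.5 = 49/12.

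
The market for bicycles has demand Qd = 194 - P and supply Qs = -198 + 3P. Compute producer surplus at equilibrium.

Producer surplus = 1536

Equilibrium: 194 - P = -198 + 3P gives P* = 98, Q* = 96.
Supply starts at P = 66 (where Qs = 0).
PS = ½(98 − 66)(96) = 1536.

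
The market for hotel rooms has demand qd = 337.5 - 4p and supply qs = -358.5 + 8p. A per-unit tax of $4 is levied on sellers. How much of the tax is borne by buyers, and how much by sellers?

Buyers bear 8/3, sellers bear 4/3

Pre-tax equilibrium: p* = 58, q* = 105.5.
Tax on sellers shifts supply to qs = -358.5 + 8(p − 4) = -390.5 + 8p.
337.5 - 4p = -390.5 + 8p gives buyer price pb = 182/3; sellers receive ps = 182/3 − 4 = 170/3.
New quantity: q = 337.5 − 4(182/3) = 569/6.
Buyer burden = 182/3 − 58 = 8/3; seller burden = 58 − 170/3 = 4/3.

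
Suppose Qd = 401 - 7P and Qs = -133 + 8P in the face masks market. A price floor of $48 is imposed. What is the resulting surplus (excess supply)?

Equilibrium price would be P* = 35.6, so the floor at 48 binds.
At P = 48: Qd = 65, Qs = 251.
Surplus = 251 − 65 = 186.

Surplus = 186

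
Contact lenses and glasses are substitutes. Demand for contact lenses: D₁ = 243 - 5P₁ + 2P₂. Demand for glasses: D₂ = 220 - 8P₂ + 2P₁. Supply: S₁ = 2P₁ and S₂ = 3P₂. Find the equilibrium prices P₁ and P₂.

Market 1: 243 - 5P₁ + 2P₂ = 2P₁ → 7P₁ - 2P₂ = 243.
Market 2: 11P₂ - 2P₁ = 220.
Eliminating P₂: 11×(1) + 2×(2) gives 73P₁ = 3113, so P₁ = 3113/73.
Back-substitute into (2): P₂ = (220 + 2×3113/73) / 11 = 2026/73.

P₁ = 3113/73, P₂ = 2026/73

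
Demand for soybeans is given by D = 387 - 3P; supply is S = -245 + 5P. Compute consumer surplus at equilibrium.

Equilibrium: 387 - 3P = -245 + 5P gives P* = 79, Q* = 150.
Demand choke price (D = 0): P = 129.
CS = ½(129 − 79)(150) = 3750.

Consumer surplus = 3750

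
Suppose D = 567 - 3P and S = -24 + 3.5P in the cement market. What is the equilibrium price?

P* = 1182/13

Set D = S: 567 - 3P = -24 + 3.5P.
591 = 6.5P, so P* = 1182/13.
Q* = 567 − 3(1182/13) = 3825/13.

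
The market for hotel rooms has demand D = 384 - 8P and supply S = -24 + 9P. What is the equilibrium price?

P* = 24

Set D = S: 384 - 8P = -24 + 9P.
408 = 17P, so P* = 24.
Q* = 384 − 8(24) = 192.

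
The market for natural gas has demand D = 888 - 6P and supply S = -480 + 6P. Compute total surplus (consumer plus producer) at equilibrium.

Total surplus = 6936

Equilibrium: 888 - 6P = -480 + 6P gives P* = 114, Q* = 204.
Demand choke price: P = 148; supply starts at P = 80.
CS = ½(148 − 114)(204) = 3468; PS = ½(114 − 80)(204) = 3468.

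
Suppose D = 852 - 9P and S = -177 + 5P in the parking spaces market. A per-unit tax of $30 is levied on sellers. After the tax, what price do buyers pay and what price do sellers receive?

Buyers pay 1179/14, sellers receive 759/14

Pre-tax equilibrium: P* = 73.5, Q* = 190.5.
Tax on sellers shifts supply to S = -177 + 5(P − 30) = -327 + 5P.
852 - 9P = -327 + 5P gives buyer price Pb = 1179/14; sellers receive Ps = 1179/14 − 30 = 759/14.
New quantity: Q = 852 − 9(1179/14) = 1317/14.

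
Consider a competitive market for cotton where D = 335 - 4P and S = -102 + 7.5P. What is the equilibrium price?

Set D = S: 335 - 4P = -102 + 7.5P.
437 = 11.5P, so P* = 38.
Q* = 335 − 4(38) = 183.

P* = 38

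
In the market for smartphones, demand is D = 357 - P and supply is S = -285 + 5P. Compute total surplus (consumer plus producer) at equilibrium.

Equilibrium: 357 - P = -285 + 5P gives P* = 107, Q* = 250.
Demand choke price: P = 357; supply starts at P = 57.
CS = ½(357 − 107)(250) = 31250; PS = ½(107 − 57)(250) = 6250.

Total surplus = 37500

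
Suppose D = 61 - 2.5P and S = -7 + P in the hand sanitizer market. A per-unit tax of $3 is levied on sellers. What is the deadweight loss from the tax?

Pre-tax equilibrium: P* = 136/7, Q* = 87/7.
Tax on sellers shifts supply to S = -7 + 1(P − 3) = -10 + P.
61 - 2.5P = -10 + P gives buyer price Pb = 142/7; sellers receive Ps = 142/7 − 3 = 121/7.
New quantity: Q = 61 − 2.5(142/7) = 72/7.
DWL = ½ × 3 × (87/7 − 72/7) = 45/14.

Deadweight loss = 45/14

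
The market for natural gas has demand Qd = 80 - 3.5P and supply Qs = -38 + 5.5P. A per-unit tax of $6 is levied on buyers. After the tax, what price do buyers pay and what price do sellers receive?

Pre-tax equilibrium: P* = 118/9, Q* = 307/9.
Tax on buyers shifts demand to Qd = 80 − 3.5(P + 6) = 59 - 3.5P.
59 - 3.5P = -38 + 5.5P gives seller price Ps = 97/9; buyers pay Pb = 97/9 + 6 = 151/9.
New quantity: Q = 80 − 3.5(151/9) = 383/18.

Buyers pay 151/9, sellers receive 97/9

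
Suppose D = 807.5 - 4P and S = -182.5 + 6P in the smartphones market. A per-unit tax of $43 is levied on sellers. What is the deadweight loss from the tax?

Pre-tax equilibrium: P* = 99, Q* = 411.5.
Tax on sellers shifts supply to S = -182.5 + 6(P − 43) = -440.5 + 6P.
807.5 - 4P = -440.5 + 6P gives buyer price Pb = 124.8; sellers receive Ps = 124.8 − 43 = 81.8.
New quantity: Q = 807.5 − 4(124.8) = 308.3.
DWL = ½ × 43 × (411.5 − 308.3) = 2218.8.

Deadweight loss = 2218.8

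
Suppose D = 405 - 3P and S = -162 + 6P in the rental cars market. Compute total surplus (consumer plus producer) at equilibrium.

Equilibrium: 405 - 3P = -162 + 6P gives P* = 63, Q* = 216.
Demand choke price: P = 135; supply starts at P = 27.
CS = ½(135 − 63)(216) = 7776; PS = ½(63 − 27)(216) = 3888.

Total surplus = 11664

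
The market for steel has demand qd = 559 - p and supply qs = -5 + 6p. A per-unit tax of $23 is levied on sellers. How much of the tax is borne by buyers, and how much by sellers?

Pre-tax equilibrium: p* = 564/7, q* = 3349/7.
Tax on sellers shifts supply to qs = -5 + 6(p − 23) = -143 + 6p.
559 - p = -143 + 6p gives buyer price pb = 702/7; sellers receive ps = 702/7 − 23 = 541/7.
New quantity: q = 559 − 1(702/7) = 3211/7.
Buyer burden = 702/7 − 564/7 = 138/7; seller burden = 564/7 − 541/7 = 23/7.

Buyers bear 138/7, sellers bear 23/7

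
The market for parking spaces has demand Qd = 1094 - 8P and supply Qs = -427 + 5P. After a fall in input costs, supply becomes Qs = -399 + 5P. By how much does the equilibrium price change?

Original equilibrium: P* = 117, Q* = 158.
New equilibrium: 1094 - 8P = -399 + 5P, so 1493 = 13P and P' = 1493/13; Q' = 1094 − 8(1493/13) = 2278/13.
Change in price: 1493/13 − 117 = -28/13.

ΔP = -28/13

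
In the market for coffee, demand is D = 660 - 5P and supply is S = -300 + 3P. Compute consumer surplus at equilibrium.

Consumer surplus = 360

Equilibrium: 660 - 5P = -300 + 3P gives P* = 120, Q* = 60.
Demand choke price (D = 0): P = 132.
CS = ½(132 − 120)(60) = 360.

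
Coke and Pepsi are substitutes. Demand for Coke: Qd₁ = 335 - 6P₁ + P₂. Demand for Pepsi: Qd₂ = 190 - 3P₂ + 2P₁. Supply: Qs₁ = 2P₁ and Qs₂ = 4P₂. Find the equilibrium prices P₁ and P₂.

Market 1: 335 - 6P₁ + P₂ = 2P₁ → 8P₁ - P₂ = 335.
Market 2: 7P₂ - 2P₁ = 190.
Eliminating P₂: 7×(1) + 1×(2) gives 54P₁ = 2535, so P₁ = 845/18.
Back-substitute into (2): P₂ = (190 + 2×845/18) / 7 = 365/9.

P₁ = 845/18, P₂ = 365/9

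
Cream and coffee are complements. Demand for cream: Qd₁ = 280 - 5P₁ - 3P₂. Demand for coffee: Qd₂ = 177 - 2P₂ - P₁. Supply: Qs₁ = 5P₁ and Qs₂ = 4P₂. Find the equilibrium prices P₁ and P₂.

P₁ = 383/19, P₂ = 1490/57

Market 1: 280 - 5P₁ - 3P₂ = 5P₁ → 10P₁ + 3P₂ = 280.
Market 2: 6P₂ + P₁ = 177.
Eliminating P₂: 6×(1) − 3×(2) gives 57P₁ = 1149, so P₁ = 383/19.
Back-substitute into (2): P₂ = (177 − 1×383/19) / 6 = 1490/57.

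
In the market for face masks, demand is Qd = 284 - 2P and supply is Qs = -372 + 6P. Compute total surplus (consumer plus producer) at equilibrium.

Equilibrium: 284 - 2P = -372 + 6P gives P* = 82, Q* = 120.
Demand choke price: P = 142; supply starts at P = 62.
CS = ½(142 − 82)(120) = 3600; PS = ½(82 − 62)(120) = 1200.

Total surplus = 4800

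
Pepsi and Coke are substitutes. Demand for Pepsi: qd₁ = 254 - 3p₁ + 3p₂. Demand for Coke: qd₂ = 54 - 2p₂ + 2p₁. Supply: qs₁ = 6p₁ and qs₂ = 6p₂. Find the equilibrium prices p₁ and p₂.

p₁ = 1097/33, p₂ = 497/33

Market 1: 254 - 3p₁ + 3p₂ = 6p₁ → 9p₁ - 3p₂ = 254.
Market 2: 8p₂ - 2p₁ = 54.
Eliminating p₂: 8×(1) + 3×(2) gives 66p₁ = 2194, so p₁ = 1097/33.
Back-substitute into (2): p₂ = (54 + 2×1097/33) / 8 = 497/33.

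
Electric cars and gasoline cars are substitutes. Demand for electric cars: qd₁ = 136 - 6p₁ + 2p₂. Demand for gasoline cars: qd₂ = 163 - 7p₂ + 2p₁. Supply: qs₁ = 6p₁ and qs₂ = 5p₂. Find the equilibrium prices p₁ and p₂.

Market 1: 136 - 6p₁ + 2p₂ = 6p₁ → 12p₁ - 2p₂ = 136.
Market 2: 12p₂ - 2p₁ = 163.
Eliminating p₂: 12×(1) + 2×(2) gives 140p₁ = 1958, so p₁ = 979/70.
Back-substitute into (2): p₂ = (163 + 2×979/70) / 12 = 557/35.

p₁ = 979/70, p₂ = 557/35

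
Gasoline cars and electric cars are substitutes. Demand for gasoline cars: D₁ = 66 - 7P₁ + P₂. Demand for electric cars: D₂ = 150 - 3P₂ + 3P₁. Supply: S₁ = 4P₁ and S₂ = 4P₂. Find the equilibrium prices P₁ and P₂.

Market 1: 66 - 7P₁ + P₂ = 4P₁ → 11P₁ - P₂ = 66.
Market 2: 7P₂ - 3P₁ = 150.
Eliminating P₂: 7×(1) + 1×(2) gives 74P₁ = 612, so P₁ = 306/37.
Back-substitute into (2): P₂ = (150 + 3×306/37) / 7 = 924/37.

P₁ = 306/37, P₂ = 924/37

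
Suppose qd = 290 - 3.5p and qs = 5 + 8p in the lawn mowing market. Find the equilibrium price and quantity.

p* = 570/23, q* = 4675/23

Set qd = qs: 290 - 3.5p = 5 + 8p.
285 = 11.5p, so p* = 570/23.
q* = 290 − 3.5(570/23) = 4675/23.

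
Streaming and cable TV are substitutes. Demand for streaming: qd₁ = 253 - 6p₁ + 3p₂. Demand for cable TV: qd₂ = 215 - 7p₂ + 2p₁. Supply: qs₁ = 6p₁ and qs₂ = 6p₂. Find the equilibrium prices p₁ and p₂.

Market 1: 253 - 6p₁ + 3p₂ = 6p₁ → 12p₁ - 3p₂ = 253.
Market 2: 13p₂ - 2p₁ = 215.
Eliminating p₂: 13×(1) + 3×(2) gives 150p₁ = 3934, so p₁ = 1967/75.
Back-substitute into (2): p₂ = (215 + 2×1967/75) / 13 = 1543/75.

p₁ = 1967/75, p₂ = 1543/75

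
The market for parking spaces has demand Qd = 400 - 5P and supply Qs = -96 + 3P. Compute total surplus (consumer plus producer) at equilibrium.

Total surplus = 2160

Equilibrium: 400 - 5P = -96 + 3P gives P* = 62, Q* = 90.
Demand choke price: P = 80; supply starts at P = 32.
CS = ½(80 − 62)(90) = 810; PS = ½(62 − 32)(90) = 1350.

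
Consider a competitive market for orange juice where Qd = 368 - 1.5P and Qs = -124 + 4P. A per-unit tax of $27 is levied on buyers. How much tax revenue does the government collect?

Tax revenue = 60696/11

Pre-tax equilibrium: P* = 984/11, Q* = 2572/11.
Tax on buyers shifts demand to Qd = 368 − 1.5(P + 27) = 327.5 - 1.5P.
327.5 - 1.5P = -124 + 4P gives seller price Ps = 903/11; buyers pay Pb = 903/11 + 27 = 1200/11.
New quantity: Q = 368 − 1.5(1200/11) = 2248/11.
Revenue = 27 × 2248/11 = 60696/11.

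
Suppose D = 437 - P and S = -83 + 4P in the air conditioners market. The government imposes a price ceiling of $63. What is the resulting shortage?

Equilibrium price would be P* = 104, so the ceiling at 63 binds.
At P = 63: D = 437 − 1(63) = 374, S = -83 + 4(63) = 169.
Shortage = 374 − 169 = 205.

Shortage = 205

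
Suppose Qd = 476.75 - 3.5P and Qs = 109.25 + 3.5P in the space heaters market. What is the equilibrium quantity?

Q* = 293

Set Qd = Qs: 476.75 - 3.5P = 109.25 + 3.5P.
367.5 = 7P, so P* = 52.5.
Q* = 476.75 − 3.5(52.5) = 293.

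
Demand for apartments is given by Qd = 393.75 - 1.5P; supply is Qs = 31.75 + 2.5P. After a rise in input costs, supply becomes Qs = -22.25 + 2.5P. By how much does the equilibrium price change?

Original equilibrium: P* = 90.5, Q* = 258.
New equilibrium: 393.75 - 1.5P = -22.25 + 2.5P, so 416 = 4P and P' = 104; Q' = 393.75 − 1.5(104) = 237.75.
Change in price: 104 − 90.5 = 13.5.

ΔP = 13.5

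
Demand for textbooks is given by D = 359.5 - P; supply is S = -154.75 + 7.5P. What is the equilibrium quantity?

Set D = S: 359.5 - P = -154.75 + 7.5P.
514.25 = 8.5P, so P* = 60.5.
Q* = 359.5 − 1(60.5) = 299.

Q* = 299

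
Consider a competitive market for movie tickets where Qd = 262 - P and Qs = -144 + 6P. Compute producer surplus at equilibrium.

Equilibrium: 262 - P = -144 + 6P gives P* = 58, Q* = 204.
Supply starts at P = 24 (where Qs = 0).
PS = ½(58 − 24)(204) = 3468.

Producer surplus = 3468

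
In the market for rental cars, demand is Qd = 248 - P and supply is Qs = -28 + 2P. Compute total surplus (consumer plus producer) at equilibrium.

Equilibrium: 248 - P = -28 + 2P gives P* = 92, Q* = 156.
Demand choke price: P = 248; supply starts at P = 14.
CS = ½(248 − 92)(156) = 12168; PS = ½(92 − 14)(156) = 6084.

Total surplus = 18252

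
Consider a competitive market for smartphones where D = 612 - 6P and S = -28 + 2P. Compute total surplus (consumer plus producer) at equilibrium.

Total surplus = 5808

Equilibrium: 612 - 6P = -28 + 2P gives P* = 80, Q* = 132.
Demand choke price: P = 102; supply starts at P = 14.
CS = ½(102 − 80)(132) = 1452; PS = ½(80 − 14)(132) = 4356.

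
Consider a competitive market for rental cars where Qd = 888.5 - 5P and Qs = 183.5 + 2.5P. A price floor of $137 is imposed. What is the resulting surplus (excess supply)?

Surplus = 322.5

Equilibrium price would be P* = 94, so the floor at 137 binds.
At P = 137: Qd = 203.5, Qs = 526.
Surplus = 526 − 203.5 = 322.5.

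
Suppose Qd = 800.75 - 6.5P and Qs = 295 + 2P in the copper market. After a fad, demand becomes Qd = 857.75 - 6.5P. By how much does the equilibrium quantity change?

Original equilibrium: P* = 59.5, Q* = 414.
New equilibrium: 857.75 - 6.5P = 295 + 2P, so 562.75 = 8.5P and P' = 2251/34; Q' = 857.75 − 6.5(2251/34) = 7266/17.
Change in quantity: 7266/17 − 414 = 228/17.

ΔQ = 228/17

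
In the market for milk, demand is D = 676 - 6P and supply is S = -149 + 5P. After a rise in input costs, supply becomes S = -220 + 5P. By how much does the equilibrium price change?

Original equilibrium: P* = 75, Q* = 226.
New equilibrium: 676 - 6P = -220 + 5P, so 896 = 11P and P' = 896/11; Q' = 676 − 6(896/11) = 2060/11.
Change in price: 896/11 − 75 = 71/11.

ΔP = 71/11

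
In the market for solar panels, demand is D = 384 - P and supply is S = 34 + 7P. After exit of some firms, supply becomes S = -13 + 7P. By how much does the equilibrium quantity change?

Original equilibrium: P* = 43.75, Q* = 340.25.
New equilibrium: 384 - P = -13 + 7P, so 397 = 8P and P' = 49.625; Q' = 384 − 1(49.625) = 334.375.
Change in quantity: 334.375 − 340.25 = -5.875.

ΔQ = -5.875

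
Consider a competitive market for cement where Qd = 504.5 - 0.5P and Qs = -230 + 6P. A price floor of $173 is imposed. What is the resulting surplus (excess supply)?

Surplus = 390

Equilibrium price would be P* = 113, so the floor at 173 binds.
At P = 173: Qd = 418, Qs = 808.
Surplus = 808 − 418 = 390.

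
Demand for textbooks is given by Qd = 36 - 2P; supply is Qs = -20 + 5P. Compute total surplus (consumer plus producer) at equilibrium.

Total surplus = 140

Equilibrium: 36 - 2P = -20 + 5P gives P* = 8, Q* = 20.
Demand choke price: P = 18; supply starts at P = 4.
CS = ½(18 − 8)(20) = 100; PS = ½(8 − 4)(20) = 40.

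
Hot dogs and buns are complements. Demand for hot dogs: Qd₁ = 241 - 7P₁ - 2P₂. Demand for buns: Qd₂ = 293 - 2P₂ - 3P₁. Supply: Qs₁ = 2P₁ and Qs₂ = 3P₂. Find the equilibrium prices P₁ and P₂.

P₁ = 619/39, P₂ = 638/13

Market 1: 241 - 7P₁ - 2P₂ = 2P₁ → 9P₁ + 2P₂ = 241.
Market 2: 5P₂ + 3P₁ = 293.
Eliminating P₂: 5×(1) − 2×(2) gives 39P₁ = 619, so P₁ = 619/39.
Back-substitute into (2): P₂ = (293 − 3×619/39) / 5 = 638/13.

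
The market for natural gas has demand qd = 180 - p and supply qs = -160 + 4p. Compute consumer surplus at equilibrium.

Consumer surplus = 6272

Equilibrium: 180 - p = -160 + 4p gives p* = 68, q* = 112.
Demand choke price (qd = 0): p = 180.
CS = ½(180 − 68)(112) = 6272.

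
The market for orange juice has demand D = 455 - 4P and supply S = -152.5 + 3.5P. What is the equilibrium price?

P* = 81

Set D = S: 455 - 4P = -152.5 + 3.5P.
607.5 = 7.5P, so P* = 81.
Q* = 455 − 4(81) = 131.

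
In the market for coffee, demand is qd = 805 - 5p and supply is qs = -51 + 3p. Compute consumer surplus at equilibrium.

Consumer surplus = 7290

Equilibrium: 805 - 5p = -51 + 3p gives p* = 107, q* = 270.
Demand choke price (qd = 0): p = 161.
CS = ½(161 − 107)(270) = 7290.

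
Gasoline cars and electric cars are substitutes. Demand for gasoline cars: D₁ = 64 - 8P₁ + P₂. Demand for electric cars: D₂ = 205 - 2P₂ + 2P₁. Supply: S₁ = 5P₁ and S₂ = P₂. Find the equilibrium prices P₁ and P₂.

P₁ = 397/37, P₂ = 2793/37

Market 1: 64 - 8P₁ + P₂ = 5P₁ → 13P₁ - P₂ = 64.
Market 2: 3P₂ - 2P₁ = 205.
Eliminating P₂: 3×(1) + 1×(2) gives 37P₁ = 397, so P₁ = 397/37.
Back-substitute into (2): P₂ = (205 + 2×397/37) / 3 = 2793/37.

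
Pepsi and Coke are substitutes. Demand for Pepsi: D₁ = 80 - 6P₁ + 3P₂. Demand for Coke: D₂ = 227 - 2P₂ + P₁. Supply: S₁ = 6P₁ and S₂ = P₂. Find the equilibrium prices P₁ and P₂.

P₁ = 307/11, P₂ = 2804/33

Market 1: 80 - 6P₁ + 3P₂ = 6P₁ → 12P₁ - 3P₂ = 80.
Market 2: 3P₂ - P₁ = 227.
Eliminating P₂: 3×(1) + 3×(2) gives 33P₁ = 921, so P₁ = 307/11.
Back-substitute into (2): P₂ = (227 + 1×307/11) / 3 = 2804/33.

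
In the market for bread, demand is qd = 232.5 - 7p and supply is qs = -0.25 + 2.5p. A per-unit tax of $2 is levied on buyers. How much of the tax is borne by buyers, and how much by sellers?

Buyers bear 10/19, sellers bear 28/19

Pre-tax equilibrium: p* = 24.5, q* = 61.
Tax on buyers shifts demand to qd = 232.5 − 7(p + 2) = 218.5 - 7p.
218.5 - 7p = -0.25 + 2.5p gives seller price ps = 875/38; buyers pay pb = 875/38 + 2 = 951/38.
New quantity: q = 232.5 − 7(951/38) = 1089/19.
Buyer burden = 951/38 − 24.5 = 10/19; seller burden = 24.5 − 875/38 = 28/19.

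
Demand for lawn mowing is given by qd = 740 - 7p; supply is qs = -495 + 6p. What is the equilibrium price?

Set qd = qs: 740 - 7p = -495 + 6p.
1235 = 13p, so p* = 95.
q* = 740 − 7(95) = 75.

p* = 95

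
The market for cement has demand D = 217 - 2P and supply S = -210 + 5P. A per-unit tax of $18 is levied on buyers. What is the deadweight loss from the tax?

Pre-tax equilibrium: P* = 61, Q* = 95.
Tax on buyers shifts demand to D = 217 − 2(P + 18) = 181 - 2P.
181 - 2P = -210 + 5P gives seller price Ps = 391/7; buyers pay Pb = 391/7 + 18 = 517/7.
New quantity: Q = 217 − 2(517/7) = 485/7.
DWL = ½ × 18 × (95 − 485/7) = 1620/7.

Deadweight loss = 1620/7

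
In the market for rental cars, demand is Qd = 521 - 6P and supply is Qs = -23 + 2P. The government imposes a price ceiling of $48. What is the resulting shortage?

Shortage = 160

Equilibrium price would be P* = 68, so the ceiling at 48 binds.
At P = 48: Qd = 521 − 6(48) = 233, Qs = -23 + 2(48) = 73.
Shortage = 233 − 73 = 160.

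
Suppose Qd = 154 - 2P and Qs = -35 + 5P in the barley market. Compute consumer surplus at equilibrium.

Equilibrium: 154 - 2P = -35 + 5P gives P* = 27, Q* = 100.
Demand choke price (Qd = 0): P = 77.
CS = ½(77 − 27)(100) = 2500.

Consumer surplus = 2500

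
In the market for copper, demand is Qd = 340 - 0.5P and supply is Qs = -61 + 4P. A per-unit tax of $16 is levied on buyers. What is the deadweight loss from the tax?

Pre-tax equilibrium: P* = 802/9, Q* = 2659/9.
Tax on buyers shifts demand to Qd = 340 − 0.5(P + 16) = 332 - 0.5P.
332 - 0.5P = -61 + 4P gives seller price Ps = 262/3; buyers pay Pb = 262/3 + 16 = 310/3.
New quantity: Q = 340 − 0.5(310/3) = 865/3.
DWL = ½ × 16 × (2659/9 − 865/3) = 512/9.

Deadweight loss = 512/9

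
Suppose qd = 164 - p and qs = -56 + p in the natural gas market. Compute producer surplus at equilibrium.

Producer surplus = 1458

Equilibrium: 164 - p = -56 + p gives p* = 110, q* = 54.
Supply starts at p = 56 (where qs = 0).
PS = ½(110 − 56)(54) = 1458.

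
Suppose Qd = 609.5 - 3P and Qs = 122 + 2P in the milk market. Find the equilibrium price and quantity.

P* = 97.5, Q* = 317

Set Qd = Qs: 609.5 - 3P = 122 + 2P.
487.5 = 5P, so P* = 97.5.
Q* = 609.5 − 3(97.5) = 317.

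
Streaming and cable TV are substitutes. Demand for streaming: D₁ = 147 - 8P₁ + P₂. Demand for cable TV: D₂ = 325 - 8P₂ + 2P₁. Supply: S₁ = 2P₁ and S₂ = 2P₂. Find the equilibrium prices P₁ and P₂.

Market 1: 147 - 8P₁ + P₂ = 2P₁ → 10P₁ - P₂ = 147.
Market 2: 10P₂ - 2P₁ = 325.
Eliminating P₂: 10×(1) + 1×(2) gives 98P₁ = 1795, so P₁ = 1795/98.
Back-substitute into (2): P₂ = (325 + 2×1795/98) / 10 = 1772/49.

P₁ = 1795/98, P₂ = 1772/49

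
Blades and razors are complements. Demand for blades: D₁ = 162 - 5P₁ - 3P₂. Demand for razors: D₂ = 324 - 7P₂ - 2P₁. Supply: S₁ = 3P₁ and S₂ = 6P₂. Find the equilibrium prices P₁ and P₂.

P₁ = 81/7, P₂ = 162/7

Market 1: 162 - 5P₁ - 3P₂ = 3P₁ → 8P₁ + 3P₂ = 162.
Market 2: 13P₂ + 2P₁ = 324.
Eliminating P₂: 13×(1) − 3×(2) gives 98P₁ = 1134, so P₁ = 81/7.
Back-substitute into (2): P₂ = (324 − 2×81/7) / 13 = 162/7.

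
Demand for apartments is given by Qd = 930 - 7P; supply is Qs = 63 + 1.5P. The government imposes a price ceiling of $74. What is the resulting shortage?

Shortage = 238

Equilibrium price would be P* = 102, so the ceiling at 74 binds.
At P = 74: Qd = 930 − 7(74) = 412, Qs = 63 + 1.5(74) = 174.
Shortage = 412 − 174 = 238.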